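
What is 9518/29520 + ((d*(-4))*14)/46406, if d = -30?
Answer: 122821477/342476280 ≈ 0.35863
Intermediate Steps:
9518/29520 + ((d*(-4))*14)/46406 = 9518/29520 + (-30*(-4)*14)/46406 = 9518*(1/29520) + (120*14)*(1/46406) = 4759/14760 + 1680*(1/46406) = 4759/14760 + 840/23203 = 122821477/342476280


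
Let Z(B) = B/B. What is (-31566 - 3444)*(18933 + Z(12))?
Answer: -662879340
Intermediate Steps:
Z(B) = 1
(-31566 - 3444)*(18933 + Z(12)) = (-31566 - 3444)*(18933 + 1) = -35010*18934 = -662879340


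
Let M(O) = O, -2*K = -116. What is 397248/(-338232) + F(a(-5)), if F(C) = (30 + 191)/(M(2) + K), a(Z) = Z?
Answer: 2121433/845580 ≈ 2.5089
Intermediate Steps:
K = 58 (K = -½*(-116) = 58)
F(C) = 221/60 (F(C) = (30 + 191)/(2 + 58) = 221/60)
397248/(-338232) + F(a(-5)) = 397248/(-338232) + 221/60 = 397248*(-1/338232) + 221/60 = -16552/14093 + 221/60 = 2121433/845580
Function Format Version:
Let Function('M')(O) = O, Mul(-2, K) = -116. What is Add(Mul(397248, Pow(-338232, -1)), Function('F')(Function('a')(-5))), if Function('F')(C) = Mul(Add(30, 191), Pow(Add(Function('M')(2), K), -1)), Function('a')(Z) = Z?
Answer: Rational(2121433, 845580) ≈ 2.5089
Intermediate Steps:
K = 58 (K = Mul(Rational(-1, 2), -116) = 58)
Function('F')(C) = Rational(221, 60) (Function('F')(C) = Mul(Add(30, 191), Pow(Add(2, 58), -1)) = Mul(221, Pow(60, -1)) = Mul(221, Rational(1, 60)) = Rational(221, 60))
Add(Mul(397248, Pow(-338232, -1)), Function('F')(Function('a')(-5))) = Add(Mul(397248, Pow(-338232, -1)), Rational(221, 60)) = Add(Mul(397248, Rational(-1, 338232)), Rational(221, 60)) = Add(Rational(-16552, 14093), Rational(221, 60)) = Rational(2121433, 845580)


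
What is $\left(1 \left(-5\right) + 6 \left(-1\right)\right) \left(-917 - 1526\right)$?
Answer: $26873$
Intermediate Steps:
$\left(1 \left(-5\right) + 6 \left(-1\right)\right) \left(-917 - 1526\right) = \left(-5 - 6\right) \left(-2443\right) = \left(-11\right) \left(-2443\right) = 26873$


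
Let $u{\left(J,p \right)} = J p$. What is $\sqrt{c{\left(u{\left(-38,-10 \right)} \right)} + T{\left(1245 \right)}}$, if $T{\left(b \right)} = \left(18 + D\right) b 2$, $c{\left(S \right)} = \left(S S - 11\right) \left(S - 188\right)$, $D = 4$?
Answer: $2 \sqrt{6944367} \approx 5270.4$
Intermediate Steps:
$c{\left(S \right)} = \left(-188 + S\right) \left(-11 + S^{2}\right)$ ($c{\left(S \right)} = \left(S^{2} - 11\right) \left(-188 + S\right) = \left(-11 + S^{2}\right) \left(-188 + S\right) = \left(-188 + S\right) \left(-11 + S^{2}\right)$)
$T{\left(b \right)} = 44 b$ ($T{\left(b \right)} = \left(18 + 4\right) b 2 = 22 \cdot 2 b = 44 b$)
$\sqrt{c{\left(u{\left(-38,-10 \right)} \right)} + T{\left(1245 \right)}} = \sqrt{\left(2068 + \left(\left(-38\right) \left(-10\right)\right)^{3} - 188 \left(\left(-38\right) \left(-10\right)\right)^{2} - 11 \left(\left(-38\right) \left(-10\right)\right)\right) + 44 \cdot 1245} = \sqrt{\left(2068 + 380^{3} - 188 \cdot 380^{2} - 4180\right) + 54780} = \sqrt{\left(2068 + 54872000 - 27147200 - 4180\right) + 54780} = \sqrt{27722688 + 54780} = \sqrt{27777468} = 2 \sqrt{6944367}$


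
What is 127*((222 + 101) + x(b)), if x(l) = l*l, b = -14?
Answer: 65913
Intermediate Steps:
x(l) = l**2
127*((222 + 101) + x(b)) = 127*((222 + 101) + (-14)**2) = 127*(323 + 196) = 127*519 = 65913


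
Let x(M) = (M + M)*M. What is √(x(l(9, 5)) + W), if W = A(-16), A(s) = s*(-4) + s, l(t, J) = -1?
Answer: 5*√2 ≈ 7.0711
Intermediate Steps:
x(M) = 2*M² (x(M) = (2*M)*M = 2*M²)
A(s) = -3*s (A(s) = -4*s + s = -3*s)
W = 48 (W = -3*(-16) = 48)
√(x(l(9, 5)) + W) = √(2*(-1)² + 48) = √(2*1 + 48) = √(2 + 48) = √50 = 5*√2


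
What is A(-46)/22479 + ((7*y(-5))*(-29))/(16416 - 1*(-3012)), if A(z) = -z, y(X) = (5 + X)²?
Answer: 46/22479 ≈ 0.0020464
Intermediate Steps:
A(-46)/22479 + ((7*y(-5))*(-29))/(16416 - 1*(-3012)) = -1*(-46)/22479 + ((7*(5 - 5)²)*(-29))/(16416 - 1*(-3012)) = 46*(1/22479) + ((7*0²)*(-29))/(16416 + 3012) = 46/22479 + ((7*0)*(-29))/19428 = 46/22479 + (0*(-29))*(1/19428) = 46/22479 + 0*(1/19428) = 46/22479 + 0 = 46/22479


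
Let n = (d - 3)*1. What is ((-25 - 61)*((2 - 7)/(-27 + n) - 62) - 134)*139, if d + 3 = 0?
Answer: 23783456/33 ≈ 7.2071e+5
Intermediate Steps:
d = -3 (d = -3 + 0 = -3)
n = -6 (n = (-3 - 3)*1 = -6*1 = -6)
((-25 - 61)*((2 - 7)/(-27 + n) - 62) - 134)*139 = ((-25 - 61)*((2 - 7)/(-27 - 6) - 62) - 134)*139 = (-86*(-5/(-33) - 62) - 134)*139 = (-86*(-5*(-1/33) - 62) - 134)*139 = (-86*(5/33 - 62) - 134)*139 = (-86*(-2041/33) - 134)*139 = (175526/33 - 134)*139 = (171104/33)*139 = 23783456/33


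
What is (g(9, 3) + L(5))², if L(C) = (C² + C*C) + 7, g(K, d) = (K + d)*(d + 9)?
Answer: 40401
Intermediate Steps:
g(K, d) = (9 + d)*(K + d) (g(K, d) = (K + d)*(9 + d) = (9 + d)*(K + d))
L(C) = 7 + 2*C² (L(C) = (C² + C²) + 7 = 2*C² + 7 = 7 + 2*C²)
(g(9, 3) + L(5))² = ((3² + 9*9 + 9*3 + 9*3) + (7 + 2*5²))² = ((9 + 81 + 27 + 27) + (7 + 2*25))² = (144 + (7 + 50))² = (144 + 57)² = 201² = 40401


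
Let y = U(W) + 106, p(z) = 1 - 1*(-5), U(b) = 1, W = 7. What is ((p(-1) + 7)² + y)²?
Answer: 76176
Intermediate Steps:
p(z) = 6 (p(z) = 1 + 5 = 6)
y = 107 (y = 1 + 106 = 107)
((p(-1) + 7)² + y)² = ((6 + 7)² + 107)² = (13² + 107)² = (169 + 107)² = 276² = 76176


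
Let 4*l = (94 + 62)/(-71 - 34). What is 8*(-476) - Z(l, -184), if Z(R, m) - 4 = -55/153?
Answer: -583181/153 ≈ -3811.6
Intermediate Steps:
l = -13/35 (l = ((94 + 62)/(-71 - 34))/4 = (156/(-105))/4 = (156*(-1/105))/4 = (¼)*(-52/35) = -13/35 ≈ -0.37143)
Z(R, m) = 557/153 (Z(R, m) = 4 - 55/153 = 557/153)
8*(-476) - Z(l, -184) = 8*(-476) - 1*557/153 = -3808 - 557/153 = -583181/153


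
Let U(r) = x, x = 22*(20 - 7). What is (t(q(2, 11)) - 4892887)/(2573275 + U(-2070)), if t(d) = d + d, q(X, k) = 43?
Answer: -4892801/2573561 ≈ -1.9012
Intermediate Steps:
t(d) = 2*d
x = 286 (x = 22*13 = 286)
U(r) = 286
(t(q(2, 11)) - 4892887)/(2573275 + U(-2070)) = (2*43 - 4892887)/(2573275 + 286) = (86 - 4892887)/2573561 = -4892801*1/2573561 = -4892801/2573561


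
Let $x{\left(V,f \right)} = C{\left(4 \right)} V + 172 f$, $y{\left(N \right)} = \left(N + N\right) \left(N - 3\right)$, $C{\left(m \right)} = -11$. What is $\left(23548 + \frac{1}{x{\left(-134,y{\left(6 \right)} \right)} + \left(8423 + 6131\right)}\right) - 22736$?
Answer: $\frac{18042641}{22220} \approx 812.0$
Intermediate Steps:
$y{\left(N \right)} = 2 N \left(-3 + N\right)$
$x{\left(V,f \right)} = - 11 V + 172 f$
$\left(23548 + \frac{1}{x{\left(-134,y{\left(6 \right)} \right)} + \left(8423 + 6131\right)}\right) - 22736 = \left(23548 + \frac{1}{\left(\left(-11\right) \left(-134\right) + 172 \cdot 2 \cdot 6 \left(-3 + 6\right)\right) + \left(8423 + 6131\right)}\right) - 22736 = \left(23548 + \frac{1}{\left(1474 + 172 \cdot 2 \cdot 6 \cdot 3\right) + 14554}\right) - 22736 = \left(23548 + \frac{1}{\left(1474 + 172 \cdot 36\right) + 14554}\right) - 22736 = \left(23548 + \frac{1}{\left(1474 + 6192\right) + 14554}\right) - 22736 = \left(23548 + \frac{1}{7666 + 14554}\right) - 22736 = \left(23548 + \frac{1}{22220}\right) - 22736 = \frac{523236561}{22220} - 22736 = \frac{18042641}{22220}$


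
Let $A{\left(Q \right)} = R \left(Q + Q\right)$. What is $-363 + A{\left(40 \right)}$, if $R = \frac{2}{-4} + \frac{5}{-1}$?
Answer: $-803$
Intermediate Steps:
$R = - \frac{11}{2}$ ($R = 2 \left(- \frac{1}{4}\right) + 5 \left(-1\right) = - \frac{1}{2} - 5 = - \frac{11}{2} \approx -5.5$)
$A{\left(Q \right)} = - 11 Q$ ($A{\left(Q \right)} = - \frac{11 \left(Q + Q\right)}{2} = - \frac{11 \cdot 2 Q}{2} = - 11 Q$)
$-363 + A{\left(40 \right)} = -363 - 440 = -803$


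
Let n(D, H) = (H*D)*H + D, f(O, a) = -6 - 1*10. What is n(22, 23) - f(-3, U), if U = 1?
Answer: 11676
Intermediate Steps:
f(O, a) = -16 (f(O, a) = -6 - 10 = -16)
n(D, H) = D + D*H**2 (n(D, H) = (D*H)*H + D = D*H**2 + D = D + D*H**2)
n(22, 23) - f(-3, U) = 22*(1 + 23**2) - 1*(-16) = 22*(1 + 529) + 16 = 22*530 + 16 = 11660 + 16 = 11676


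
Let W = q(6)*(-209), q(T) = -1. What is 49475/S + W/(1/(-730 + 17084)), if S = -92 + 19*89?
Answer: 5465409089/1599 ≈ 3.4180e+6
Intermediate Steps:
S = 1599 (S = -92 + 1691 = 1599)
W = 209 (W = -1*(-209) = 209)
49475/S + W/(1/(-730 + 17084)) = 49475/1599 + 209/(1/(-730 + 17084)) = 49475*(1/1599) + 209/(1/16354) = 49475/1599 + 209/(1/16354) = 49475/1599 + 209*16354 = 49475/1599 + 3417986 = 5465409089/1599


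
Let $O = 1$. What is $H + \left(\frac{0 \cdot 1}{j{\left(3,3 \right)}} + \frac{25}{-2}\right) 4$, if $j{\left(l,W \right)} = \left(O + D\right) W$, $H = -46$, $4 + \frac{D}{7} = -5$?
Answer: $-96$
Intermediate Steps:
$D = -63$ ($D = -28 + 7 \left(-5\right) = -28 - 35 = -63$)
$j{\left(l,W \right)} = - 62 W$ ($j{\left(l,W \right)} = \left(1 - 63\right) W = - 62 W$)
$H + \left(\frac{0 \cdot 1}{j{\left(3,3 \right)}} + \frac{25}{-2}\right) 4 = -46 + \left(\frac{0 \cdot 1}{\left(-62\right) 3} + \frac{25}{-2}\right) 4 = -46 + \left(\frac{0}{-186} + 25 \left(- \frac{1}{2}\right)\right) 4 = -46 + \left(0 \left(- \frac{1}{186}\right) - \frac{25}{2}\right) 4 = -46 + \left(0 - \frac{25}{2}\right) 4 = -46 - 50 = -96$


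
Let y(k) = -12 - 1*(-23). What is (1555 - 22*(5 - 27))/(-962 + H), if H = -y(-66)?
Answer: -2039/973 ≈ -2.0956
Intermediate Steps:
y(k) = 11 (y(k) = -12 + 23 = 11)
H = -11 (H = -1*11 = -11)
(1555 - 22*(5 - 27))/(-962 + H) = (1555 - 22*(5 - 27))/(-962 - 11) = (1555 - 22*(-22))/(-973) = (1555 - 1*(-484))*(-1/973) = (1555 + 484)*(-1/973) = 2039*(-1/973) = -2039/973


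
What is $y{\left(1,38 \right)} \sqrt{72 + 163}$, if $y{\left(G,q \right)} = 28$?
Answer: $28 \sqrt{235} \approx 429.23$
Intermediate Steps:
$y{\left(1,38 \right)} \sqrt{72 + 163} = 28 \sqrt{72 + 163} = 28 \sqrt{235}$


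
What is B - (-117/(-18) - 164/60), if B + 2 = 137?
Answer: 3937/30 ≈ 131.23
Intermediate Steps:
B = 135 (B = -2 + 137 = 135)
B - (-117/(-18) - 164/60) = 135 - (-117/(-18) - 164/60) = 135 - (-117*(-1/18) - 164*1/60) = 135 - (13/2 - 41/15) = 135 - 1*113/30 = 135 - 113/30 = 3937/30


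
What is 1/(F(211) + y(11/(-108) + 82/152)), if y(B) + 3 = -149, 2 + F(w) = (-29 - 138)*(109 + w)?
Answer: -1/53594 ≈ -1.8659e-5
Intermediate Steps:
F(w) = -18205 - 167*w (F(w) = -2 + (-29 - 138)*(109 + w) = -2 - 167*(109 + w) = -2 + (-18203 - 167*w) = -18205 - 167*w)
y(B) = -152 (y(B) = -3 - 149 = -152)
1/(F(211) + y(11/(-108) + 82/152)) = 1/((-18205 - 167*211) - 152) = 1/((-18205 - 35237) - 152) = 1/(-53442 - 152) = 1/(-53594) = -1/53594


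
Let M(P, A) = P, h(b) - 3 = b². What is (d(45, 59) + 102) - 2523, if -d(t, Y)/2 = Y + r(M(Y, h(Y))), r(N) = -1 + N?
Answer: -2655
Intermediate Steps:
h(b) = 3 + b²
d(t, Y) = 2 - 4*Y (d(t, Y) = -2*(Y + (-1 + Y)) = -2*(-1 + 2*Y) = 2 - 4*Y)
(d(45, 59) + 102) - 2523 = ((2 - 4*59) + 102) - 2523 = ((2 - 236) + 102) - 2523 = (-234 + 102) - 2523 = -132 - 2523 = -2655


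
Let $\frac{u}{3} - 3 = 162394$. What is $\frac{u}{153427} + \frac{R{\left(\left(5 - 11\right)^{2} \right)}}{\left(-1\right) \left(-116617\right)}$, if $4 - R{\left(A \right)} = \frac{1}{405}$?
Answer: $\frac{23010223301348}{7246339565895} \approx 3.1754$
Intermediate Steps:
$u = 487191$ ($u = 9 + 3 \cdot 162394 = 9 + 487182 = 487191$)
$R{\left(A \right)} = \frac{1619}{405}$ ($R{\left(A \right)} = 4 - \frac{1}{405} = \frac{1619}{405}$)
$\frac{u}{153427} + \frac{R{\left(\left(5 - 11\right)^{2} \right)}}{\left(-1\right) \left(-116617\right)} = \frac{487191}{153427} + \frac{1619}{405 \left(\left(-1\right) \left(-116617\right)\right)} = 487191 \cdot \frac{1}{153427} + \frac{1619}{405 \cdot 116617} = \frac{487191}{153427} + \frac{1619}{405} \cdot \frac{1}{116617} = \frac{487191}{153427} + \frac{1619}{47229885} = \frac{23010223301348}{7246339565895}$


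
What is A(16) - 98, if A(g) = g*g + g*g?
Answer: 414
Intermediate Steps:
A(g) = 2*g² (A(g) = g² + g² = 2*g²)
A(16) - 98 = 2*16² - 98 = 2*256 - 98 = 512 - 98 = 414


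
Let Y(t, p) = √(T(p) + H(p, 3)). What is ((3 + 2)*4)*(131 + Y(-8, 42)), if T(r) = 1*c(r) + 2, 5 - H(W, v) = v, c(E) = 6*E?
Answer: 2940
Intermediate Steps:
H(W, v) = 5 - v
T(r) = 2 + 6*r (T(r) = 1*(6*r) + 2 = 6*r + 2 = 2 + 6*r)
Y(t, p) = √(4 + 6*p) (Y(t, p) = √((2 + 6*p) + (5 - 1*3)) = √((2 + 6*p) + (5 - 3)) = √((2 + 6*p) + 2) = √(4 + 6*p))
((3 + 2)*4)*(131 + Y(-8, 42)) = ((3 + 2)*4)*(131 + √(4 + 6*42)) = (5*4)*(131 + √(4 + 252)) = 20*(131 + √256) = 20*(131 + 16) = 20*147 = 2940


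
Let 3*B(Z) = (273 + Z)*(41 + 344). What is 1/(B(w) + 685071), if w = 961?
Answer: 3/2530303 ≈ 1.1856e-6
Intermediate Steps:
B(Z) = 35035 + 385*Z/3 (B(Z) = ((273 + Z)*(41 + 344))/3 = ((273 + Z)*385)/3 = (105105 + 385*Z)/3 = 35035 + 385*Z/3)
1/(B(w) + 685071) = 1/((35035 + (385/3)*961) + 685071) = 1/((35035 + 369985/3) + 685071) = 1/(475090/3 + 685071) = 1/(2530303/3) = 3/2530303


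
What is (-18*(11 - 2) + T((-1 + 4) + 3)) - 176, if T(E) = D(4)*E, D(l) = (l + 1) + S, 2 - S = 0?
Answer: -296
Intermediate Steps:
S = 2 (S = 2 - 1*0 = 2 + 0 = 2)
D(l) = 3 + l (D(l) = (l + 1) + 2 = (1 + l) + 2 = 3 + l)
T(E) = 7*E (T(E) = (3 + 4)*E = 7*E)
(-18*(11 - 2) + T((-1 + 4) + 3)) - 176 = (-18*(11 - 2) + 7*((-1 + 4) + 3)) - 176 = (-18*9 + 7*(3 + 3)) - 176 = (-162 + 7*6) - 176 = (-162 + 42) - 176 = -120 - 176 = -296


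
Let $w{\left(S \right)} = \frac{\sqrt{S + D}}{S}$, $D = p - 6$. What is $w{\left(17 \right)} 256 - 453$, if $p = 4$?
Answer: $-453 + \frac{256 \sqrt{15}}{17} \approx -394.68$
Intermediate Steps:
$D = -2$ ($D = 4 - 6 = -2$)
$w{\left(S \right)} = \frac{\sqrt{-2 + S}}{S}$ ($w{\left(S \right)} = \frac{\sqrt{S - 2}}{S} = \frac{\sqrt{-2 + S}}{S}$)
$w{\left(17 \right)} 256 - 453 = \frac{\sqrt{-2 + 17}}{17} \cdot 256 - 453 = \frac{\sqrt{15}}{17} \cdot 256 - 453 = \frac{256 \sqrt{15}}{17} - 453 = -453 + \frac{256 \sqrt{15}}{17}$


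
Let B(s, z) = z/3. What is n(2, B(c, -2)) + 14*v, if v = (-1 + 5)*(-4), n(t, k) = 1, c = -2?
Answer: -223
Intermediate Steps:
B(s, z) = z/3 (B(s, z) = z*(⅓) = z/3)
v = -16 (v = 4*(-4) = -16)
n(2, B(c, -2)) + 14*v = 1 + 14*(-16) = 1 - 224 = -223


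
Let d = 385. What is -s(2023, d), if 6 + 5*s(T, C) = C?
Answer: -379/5 ≈ -75.800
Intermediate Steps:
s(T, C) = -6/5 + C/5
-s(2023, d) = -(-6/5 + (⅕)*385) = -(-6/5 + 77) = -1*379/5 = -379/5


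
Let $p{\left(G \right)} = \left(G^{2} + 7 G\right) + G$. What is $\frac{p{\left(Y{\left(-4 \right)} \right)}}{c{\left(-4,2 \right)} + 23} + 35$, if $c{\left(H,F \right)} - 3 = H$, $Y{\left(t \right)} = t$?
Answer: $\frac{377}{11} \approx 34.273$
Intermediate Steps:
$p{\left(G \right)} = G^{2} + 8 G$
$c{\left(H,F \right)} = 3 + H$
$\frac{p{\left(Y{\left(-4 \right)} \right)}}{c{\left(-4,2 \right)} + 23} + 35 = \frac{\left(-4\right) \left(8 - 4\right)}{\left(3 - 4\right) + 23} + 35 = \frac{\left(-4\right) 4}{-1 + 23} + 35 = - \frac{16}{22} + 35 = \left(-16\right) \frac{1}{22} + 35 = - \frac{8}{11} + 35 = \frac{377}{11}$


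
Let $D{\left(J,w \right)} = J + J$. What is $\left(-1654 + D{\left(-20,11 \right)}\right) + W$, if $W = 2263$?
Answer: $569$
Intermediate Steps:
$D{\left(J,w \right)} = 2 J$
$\left(-1654 + D{\left(-20,11 \right)}\right) + W = \left(-1654 + 2 \left(-20\right)\right) + 2263 = \left(-1654 - 40\right) + 2263 = -1694 + 2263 = 569$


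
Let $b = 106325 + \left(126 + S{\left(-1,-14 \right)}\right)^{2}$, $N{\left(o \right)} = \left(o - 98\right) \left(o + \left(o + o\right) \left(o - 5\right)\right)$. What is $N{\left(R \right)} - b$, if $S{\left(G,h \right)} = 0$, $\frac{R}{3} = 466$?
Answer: $5064971599$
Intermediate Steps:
$R = 1398$ ($R = 3 \cdot 466 = 1398$)
$N{\left(o \right)} = \left(-98 + o\right) \left(o + 2 o \left(-5 + o\right)\right)$
$b = 122201$ ($b = 106325 + \left(126 + 0\right)^{2} = 106325 + 126^{2} = 106325 + 15876 = 122201$)
$N{\left(R \right)} - b = 1398 \left(882 - 286590 + 2 \cdot 1398^{2}\right) - 122201 = 1398 \left(882 - 286590 + 2 \cdot 1954404\right) - 122201 = 1398 \left(882 - 286590 + 3908808\right) - 122201 = 1398 \cdot 3623100 - 122201 = 5065093800 - 122201 = 5064971599$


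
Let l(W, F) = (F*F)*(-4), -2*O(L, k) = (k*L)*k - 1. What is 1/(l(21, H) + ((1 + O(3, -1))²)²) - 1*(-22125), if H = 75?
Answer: 497812499/22500 ≈ 22125.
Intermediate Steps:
O(L, k) = ½ - L*k²/2 (O(L, k) = -((k*L)*k - 1)/2 = -((L*k)*k - 1)/2 = -(L*k² - 1)/2 = -(-1 + L*k²)/2 = ½ - L*k²/2)
l(W, F) = -4*F² (l(W, F) = F²*(-4) = -4*F²)
1/(l(21, H) + ((1 + O(3, -1))²)²) - 1*(-22125) = 1/(-4*75² + ((1 + (½ - ½*3*(-1)²))²)²) - 1*(-22125) = 1/(-4*5625 + ((1 + (½ - ½*3*1))²)²) + 22125 = 1/(-22500 + ((1 + (½ - 3/2))²)²) + 22125 = 1/(-22500 + ((1 - 1)²)²) + 22125 = 1/(-22500 + (0²)²) + 22125 = 1/(-22500 + 0²) + 22125 = 1/(-22500 + 0) + 22125 = 1/(-22500) + 22125 = -1/22500 + 22125 = 497812499/22500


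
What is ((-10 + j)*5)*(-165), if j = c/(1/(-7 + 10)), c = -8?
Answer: 28050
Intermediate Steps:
j = -24 (j = -8/(1/(-7 + 10)) = -8/(1/3) = -8/⅓ = -8*3 = -24)
((-10 + j)*5)*(-165) = ((-10 - 24)*5)*(-165) = -34*5*(-165) = -170*(-165) = 28050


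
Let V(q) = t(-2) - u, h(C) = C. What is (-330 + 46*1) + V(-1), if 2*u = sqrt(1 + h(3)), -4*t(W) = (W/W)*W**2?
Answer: -286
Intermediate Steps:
t(W) = -W**2/4 (t(W) = -W/W*W**2/4 = -W**2/4)
u = 1 (u = sqrt(1 + 3)/2 = sqrt(4)/2 = (1/2)*2 = 1)
V(q) = -2 (V(q) = -1/4*(-2)**2 - 1*1 = -1/4*4 - 1 = -1 - 1 = -2)
(-330 + 46*1) + V(-1) = (-330 + 46*1) - 2 = (-330 + 46) - 2 = -284 - 2 = -286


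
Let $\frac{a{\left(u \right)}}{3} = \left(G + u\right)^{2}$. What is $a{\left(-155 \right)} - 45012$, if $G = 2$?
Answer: $25215$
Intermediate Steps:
$a{\left(u \right)} = 3 \left(2 + u\right)^{2}$
$a{\left(-155 \right)} - 45012 = 3 \left(2 - 155\right)^{2} - 45012 = 3 \left(-153\right)^{2} - 45012 = 3 \cdot 23409 - 45012 = 70227 - 45012 = 25215$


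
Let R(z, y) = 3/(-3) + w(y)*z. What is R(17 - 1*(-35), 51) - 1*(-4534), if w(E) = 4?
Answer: 4741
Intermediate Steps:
R(z, y) = -1 + 4*z (R(z, y) = 3/(-3) + 4*z = 3*(-⅓) + 4*z = -1 + 4*z)
R(17 - 1*(-35), 51) - 1*(-4534) = (-1 + 4*(17 - 1*(-35))) - 1*(-4534) = (-1 + 4*(17 + 35)) + 4534 = (-1 + 4*52) + 4534 = (-1 + 208) + 4534 = 207 + 4534 = 4741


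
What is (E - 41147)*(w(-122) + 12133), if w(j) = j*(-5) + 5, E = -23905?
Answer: -829282896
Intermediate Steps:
w(j) = 5 - 5*j (w(j) = -5*j + 5 = 5 - 5*j)
(E - 41147)*(w(-122) + 12133) = (-23905 - 41147)*((5 - 5*(-122)) + 12133) = -65052*((5 + 610) + 12133) = -65052*(615 + 12133) = -65052*12748 = -829282896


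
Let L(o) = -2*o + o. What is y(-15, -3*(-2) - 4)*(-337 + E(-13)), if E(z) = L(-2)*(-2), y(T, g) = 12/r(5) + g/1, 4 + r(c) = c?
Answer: -4774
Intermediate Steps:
L(o) = -o
r(c) = -4 + c
y(T, g) = 12 + g (y(T, g) = 12/(-4 + 5) + g/1 = 12/1 + g*1 = 12*1 + g = 12 + g)
E(z) = -4 (E(z) = -1*(-2)*(-2) = 2*(-2) = -4)
y(-15, -3*(-2) - 4)*(-337 + E(-13)) = (12 + (-3*(-2) - 4))*(-337 - 4) = (12 + (6 - 4))*(-341) = (12 + 2)*(-341) = 14*(-341) = -4774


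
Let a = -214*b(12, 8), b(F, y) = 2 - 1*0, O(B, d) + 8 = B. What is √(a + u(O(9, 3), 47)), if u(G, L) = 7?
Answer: I*√421 ≈ 20.518*I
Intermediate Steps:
O(B, d) = -8 + B
b(F, y) = 2 (b(F, y) = 2 + 0 = 2)
a = -428 (a = -214*2 = -428)
√(a + u(O(9, 3), 47)) = √(-428 + 7) = √(-421) = I*√421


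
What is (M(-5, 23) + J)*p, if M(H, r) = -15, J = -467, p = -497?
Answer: 239554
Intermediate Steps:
(M(-5, 23) + J)*p = (-15 - 467)*(-497) = -482*(-497) = 239554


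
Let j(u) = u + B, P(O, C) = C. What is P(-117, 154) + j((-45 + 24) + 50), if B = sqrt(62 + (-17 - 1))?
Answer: 183 + 2*sqrt(11) ≈ 189.63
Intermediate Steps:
B = 2*sqrt(11) (B = sqrt(62 - 18) = sqrt(44) = 2*sqrt(11) ≈ 6.6332)
j(u) = u + 2*sqrt(11)
P(-117, 154) + j((-45 + 24) + 50) = 154 + (((-45 + 24) + 50) + 2*sqrt(11)) = 154 + ((-21 + 50) + 2*sqrt(11)) = 154 + (29 + 2*sqrt(11)) = 183 + 2*sqrt(11)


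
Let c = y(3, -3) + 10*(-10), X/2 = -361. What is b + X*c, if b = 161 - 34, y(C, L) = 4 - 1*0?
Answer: 69439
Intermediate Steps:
X = -722 (X = 2*(-361) = -722)
y(C, L) = 4 (y(C, L) = 4 + 0 = 4)
b = 127
c = -96 (c = 4 + 10*(-10) = 4 - 100 = -96)
b + X*c = 127 - 722*(-96) = 127 + 69312 = 69439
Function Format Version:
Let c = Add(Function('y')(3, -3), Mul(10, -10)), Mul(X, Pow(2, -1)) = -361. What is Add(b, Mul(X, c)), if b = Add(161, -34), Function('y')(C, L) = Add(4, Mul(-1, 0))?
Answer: 69439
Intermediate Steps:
X = -722 (X = Mul(2, -361) = -722)
Function('y')(C, L) = 4 (Function('y')(C, L) = Add(4, 0) = 4)
b = 127
c = -96 (c = Add(4, Mul(10, -10)) = Add(4, -100) = -96)
Add(b, Mul(X, c)) = Add(127, Mul(-722, -96)) = Add(127, 69312) = 69439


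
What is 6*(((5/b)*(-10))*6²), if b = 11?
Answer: -10800/11 ≈ -981.82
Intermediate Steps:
6*(((5/b)*(-10))*6²) = 6*(((5/11)*(-10))*6²) = 6*(((5*(1/11))*(-10))*36) = 6*(((5/11)*(-10))*36) = 6*(-50/11*36) = 6*(-1800/11) = -10800/11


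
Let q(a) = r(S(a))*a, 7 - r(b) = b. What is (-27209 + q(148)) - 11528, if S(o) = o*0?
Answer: -37701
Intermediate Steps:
S(o) = 0
r(b) = 7 - b
q(a) = 7*a (q(a) = (7 - 1*0)*a = (7 + 0)*a = 7*a)
(-27209 + q(148)) - 11528 = (-27209 + 7*148) - 11528 = (-27209 + 1036) - 11528 = -26173 - 11528 = -37701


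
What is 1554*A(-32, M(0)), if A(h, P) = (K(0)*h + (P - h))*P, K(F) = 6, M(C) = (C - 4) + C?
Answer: 1019424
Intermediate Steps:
M(C) = -4 + 2*C (M(C) = (-4 + C) + C = -4 + 2*C)
A(h, P) = P*(P + 5*h) (A(h, P) = (6*h + (P - h))*P = (P + 5*h)*P = P*(P + 5*h))
1554*A(-32, M(0)) = 1554*((-4 + 2*0)*((-4 + 2*0) + 5*(-32))) = 1554*((-4 + 0)*((-4 + 0) - 160)) = 1554*(-4*(-4 - 160)) = 1554*(-4*(-164)) = 1554*656 = 1019424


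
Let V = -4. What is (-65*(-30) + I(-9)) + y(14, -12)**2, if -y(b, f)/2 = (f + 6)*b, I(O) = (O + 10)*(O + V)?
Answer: 30161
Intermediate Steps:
I(O) = (-4 + O)*(10 + O) (I(O) = (O + 10)*(O - 4) = (10 + O)*(-4 + O) = (-4 + O)*(10 + O))
y(b, f) = -2*b*(6 + f) (y(b, f) = -2*(f + 6)*b = -2*(6 + f)*b = -2*b*(6 + f))
(-65*(-30) + I(-9)) + y(14, -12)**2 = (-65*(-30) + (-40 + (-9)**2 + 6*(-9))) + (-2*14*(6 - 12))**2 = (1950 + (-40 + 81 - 54)) + (-2*14*(-6))**2 = (1950 - 13) + 168**2 = 1937 + 28224 = 30161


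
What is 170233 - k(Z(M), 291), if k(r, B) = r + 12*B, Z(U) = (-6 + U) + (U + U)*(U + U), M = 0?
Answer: 166747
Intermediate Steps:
Z(U) = -6 + U + 4*U² (Z(U) = (-6 + U) + (2*U)*(2*U) = (-6 + U) + 4*U² = -6 + U + 4*U²)
170233 - k(Z(M), 291) = 170233 - ((-6 + 0 + 4*0²) + 12*291) = 170233 - ((-6 + 0 + 4*0) + 3492) = 170233 - ((-6 + 0 + 0) + 3492) = 170233 - (-6 + 3492) = 170233 - 1*3486 = 170233 - 3486 = 166747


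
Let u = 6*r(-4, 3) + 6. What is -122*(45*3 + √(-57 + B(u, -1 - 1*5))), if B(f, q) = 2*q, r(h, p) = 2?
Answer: -16470 - 122*I*√69 ≈ -16470.0 - 1013.4*I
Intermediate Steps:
u = 18 (u = 6*2 + 6 = 12 + 6 = 18)
-122*(45*3 + √(-57 + B(u, -1 - 1*5))) = -122*(45*3 + √(-57 + 2*(-1 - 1*5))) = -122*(135 + √(-57 + 2*(-1 - 5))) = -122*(135 + √(-57 + 2*(-6))) = -122*(135 + √(-57 - 12)) = -122*(135 + √(-69)) = -122*(135 + I*√69) = -16470 - 122*I*√69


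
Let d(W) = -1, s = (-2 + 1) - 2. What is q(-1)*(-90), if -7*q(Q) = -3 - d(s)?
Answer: -180/7 ≈ -25.714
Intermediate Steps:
s = -3 (s = -1 - 2 = -3)
q(Q) = 2/7 (q(Q) = -(-3 - 1*(-1))/7 = -(-3 + 1)/7 = -⅐*(-2) = 2/7)
q(-1)*(-90) = (2/7)*(-90) = -180/7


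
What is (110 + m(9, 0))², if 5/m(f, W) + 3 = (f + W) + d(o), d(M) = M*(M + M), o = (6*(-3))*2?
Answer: 81673066225/6749604 ≈ 12100.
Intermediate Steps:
o = -36 (o = -18*2 = -36)
d(M) = 2*M² (d(M) = M*(2*M) = 2*M²)
m(f, W) = 5/(2589 + W + f) (m(f, W) = 5/(-3 + ((f + W) + 2*(-36)²)) = 5/(-3 + ((W + f) + 2*1296)) = 5/(-3 + ((W + f) + 2592)) = 5/(-3 + (2592 + W + f)) = 5/(2589 + W + f))
(110 + m(9, 0))² = (110 + 5/(2589 + 0 + 9))² = (110 + 5/2598)² = (285785/2598)² = 81673066225/6749604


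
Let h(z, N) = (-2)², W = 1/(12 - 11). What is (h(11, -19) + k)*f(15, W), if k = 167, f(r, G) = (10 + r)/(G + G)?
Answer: 4275/2 ≈ 2137.5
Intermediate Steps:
W = 1 (W = 1/1 = 1)
h(z, N) = 4
f(r, G) = (10 + r)/(2*G) (f(r, G) = (10 + r)/((2*G)) = (10 + r)*(1/(2*G)) = (10 + r)/(2*G))
(h(11, -19) + k)*f(15, W) = (4 + 167)*((½)*(10 + 15)/1) = 171*((½)*1*25) = 171*(25/2) = 4275/2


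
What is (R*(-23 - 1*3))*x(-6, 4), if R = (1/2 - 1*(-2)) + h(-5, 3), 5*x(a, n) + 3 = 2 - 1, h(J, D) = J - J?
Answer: 26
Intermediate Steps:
h(J, D) = 0
x(a, n) = -⅖ (x(a, n) = -⅗ + (2 - 1)/5 = -⅗ + (⅕)*1 = -⅗ + ⅕ = -⅖)
R = 5/2 (R = (1/2 - 1*(-2)) + 0 = (½ + 2) + 0 = 5/2 + 0 = 5/2 ≈ 2.5000)
(R*(-23 - 1*3))*x(-6, 4) = (5*(-23 - 1*3)/2)*(-⅖) = (5*(-23 - 3)/2)*(-⅖) = ((5/2)*(-26))*(-⅖) = -65*(-⅖) = 26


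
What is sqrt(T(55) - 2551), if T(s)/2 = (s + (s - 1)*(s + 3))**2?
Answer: sqrt(20311387) ≈ 4506.8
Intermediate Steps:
T(s) = 2*(s + (-1 + s)*(3 + s))**2 (T(s) = 2*(s + (s - 1)*(s + 3))**2 = 2*(s + (-1 + s)*(3 + s))**2)
sqrt(T(55) - 2551) = sqrt(2*(-3 + 55**2 + 3*55)**2 - 2551) = sqrt(2*(-3 + 3025 + 165)**2 - 2551) = sqrt(2*3187**2 - 2551) = sqrt(2*10156969 - 2551) = sqrt(20313938 - 2551) = sqrt(20311387)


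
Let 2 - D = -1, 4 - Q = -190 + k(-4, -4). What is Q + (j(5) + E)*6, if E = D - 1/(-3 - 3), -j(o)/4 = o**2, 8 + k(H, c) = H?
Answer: -375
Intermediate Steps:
k(H, c) = -8 + H
j(o) = -4*o**2
Q = 206 (Q = 4 - (-190 + (-8 - 4)) = 4 - (-190 - 12) = 4 - 1*(-202) = 4 + 202 = 206)
D = 3 (D = 2 - 1*(-1) = 2 + 1 = 3)
E = 19/6 (E = 3 - 1/(-3 - 3) = 3 - 1/(-6) = 3 - 1*(-1/6) = 3 + 1/6 = 19/6 ≈ 3.1667)
Q + (j(5) + E)*6 = 206 + (-4*5**2 + 19/6)*6 = 206 + (-4*25 + 19/6)*6 = 206 + (-100 + 19/6)*6 = 206 - 581/6*6 = 206 - 581 = -375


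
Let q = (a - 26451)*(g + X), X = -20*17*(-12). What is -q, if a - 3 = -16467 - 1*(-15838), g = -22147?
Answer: -489200159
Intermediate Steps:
a = -626 (a = 3 + (-16467 - 1*(-15838)) = 3 + (-16467 + 15838) = 3 - 629 = -626)
X = 4080 (X = -340*(-12) = 4080)
q = 489200159 (q = (-626 - 26451)*(-22147 + 4080) = -27077*(-18067) = 489200159)
-q = -1*489200159 = -489200159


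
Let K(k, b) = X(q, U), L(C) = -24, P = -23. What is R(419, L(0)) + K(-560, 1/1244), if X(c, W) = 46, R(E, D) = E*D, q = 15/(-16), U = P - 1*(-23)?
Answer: -10010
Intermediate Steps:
U = 0 (U = -23 - 1*(-23) = -23 + 23 = 0)
q = -15/16 (q = 15*(-1/16) = -15/16 ≈ -0.93750)
R(E, D) = D*E
K(k, b) = 46
R(419, L(0)) + K(-560, 1/1244) = -24*419 + 46 = -10056 + 46 = -10010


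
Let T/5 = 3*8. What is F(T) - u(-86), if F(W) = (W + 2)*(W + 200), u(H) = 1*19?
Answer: 39021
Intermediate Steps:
u(H) = 19
T = 120 (T = 5*(3*8) = 5*24 = 120)
F(W) = (2 + W)*(200 + W)
F(T) - u(-86) = (400 + 120² + 202*120) - 1*19 = (400 + 14400 + 24240) - 19 = 39040 - 19 = 39021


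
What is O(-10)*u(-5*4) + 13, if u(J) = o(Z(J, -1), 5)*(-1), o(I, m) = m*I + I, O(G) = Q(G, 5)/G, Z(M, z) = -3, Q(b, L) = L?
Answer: 4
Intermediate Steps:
O(G) = 5/G
o(I, m) = I + I*m (o(I, m) = I*m + I = I + I*m)
u(J) = 18 (u(J) = -3*(1 + 5)*(-1) = -3*6*(-1) = -18*(-1) = 18)
O(-10)*u(-5*4) + 13 = (5/(-10))*18 + 13 = (5*(-⅒))*18 + 13 = -½*18 + 13 = -9 + 13 = 4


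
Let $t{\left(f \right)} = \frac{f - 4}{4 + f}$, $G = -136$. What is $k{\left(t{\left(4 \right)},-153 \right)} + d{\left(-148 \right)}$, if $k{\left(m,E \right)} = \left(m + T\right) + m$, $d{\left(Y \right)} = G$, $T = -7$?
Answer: $-143$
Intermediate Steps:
$d{\left(Y \right)} = -136$
$t{\left(f \right)} = \frac{-4 + f}{4 + f}$
$k{\left(m,E \right)} = -7 + 2 m$ ($k{\left(m,E \right)} = \left(m - 7\right) + m = \left(-7 + m\right) + m = -7 + 2 m$)
$k{\left(t{\left(4 \right)},-153 \right)} + d{\left(-148 \right)} = \left(-7 + 2 \frac{-4 + 4}{4 + 4}\right) - 136 = \left(-7 + 2 \cdot \frac{1}{8} \cdot 0\right) - 136 = \left(-7 + 2 \cdot 0\right) - 136 = \left(-7 + 0\right) - 136 = -7 - 136 = -143$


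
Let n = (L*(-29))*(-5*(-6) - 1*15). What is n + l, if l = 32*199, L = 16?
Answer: -592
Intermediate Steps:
l = 6368
n = -6960 (n = (16*(-29))*(-5*(-6) - 1*15) = -464*(30 - 15) = -464*15 = -6960)
n + l = -6960 + 6368 = -592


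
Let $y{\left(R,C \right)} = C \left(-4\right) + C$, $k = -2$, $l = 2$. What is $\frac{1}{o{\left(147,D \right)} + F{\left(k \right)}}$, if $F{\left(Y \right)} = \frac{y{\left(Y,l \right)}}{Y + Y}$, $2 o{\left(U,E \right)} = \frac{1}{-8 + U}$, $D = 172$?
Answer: $\frac{139}{209} \approx 0.66507$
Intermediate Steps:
$o{\left(U,E \right)} = \frac{1}{2 \left(-8 + U\right)}$
$y{\left(R,C \right)} = - 3 C$ ($y{\left(R,C \right)} = - 4 C + C = - 3 C$)
$F{\left(Y \right)} = - \frac{3}{Y}$ ($F{\left(Y \right)} = \frac{\left(-3\right) 2}{Y + Y} = - \frac{6}{2 Y} = - 6 \frac{1}{2 Y} = - \frac{3}{Y}$)
$\frac{1}{o{\left(147,D \right)} + F{\left(k \right)}} = \frac{1}{\frac{1}{2 \left(-8 + 147\right)} - \frac{3}{-2}} = \frac{1}{\frac{1}{2 \cdot 139} - - \frac{3}{2}} = \frac{1}{\frac{1}{2} \cdot \frac{1}{139} + \frac{3}{2}} = \frac{1}{\frac{1}{278} + \frac{3}{2}} = \frac{1}{\frac{209}{139}} = \frac{139}{209}$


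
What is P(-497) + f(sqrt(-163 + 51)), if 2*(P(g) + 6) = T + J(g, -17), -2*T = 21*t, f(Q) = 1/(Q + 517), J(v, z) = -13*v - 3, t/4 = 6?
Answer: 828141414/267401 - 4*I*sqrt(7)/267401 ≈ 3097.0 - 3.9577e-5*I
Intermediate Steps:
t = 24 (t = 4*6 = 24)
J(v, z) = -3 - 13*v
f(Q) = 1/(517 + Q)
T = -252 (T = -21*24/2 = -1/2*504 = -252)
P(g) = -267/2 - 13*g/2 (P(g) = -6 + (-252 + (-3 - 13*g))/2 = -6 + (-255 - 13*g)/2 = -6 + (-255/2 - 13*g/2) = -267/2 - 13*g/2)
P(-497) + f(sqrt(-163 + 51)) = (-267/2 - 13/2*(-497)) + 1/(517 + sqrt(-163 + 51)) = (-267/2 + 6461/2) + 1/(517 + sqrt(-112)) = 3097 + 1/(517 + 4*I*sqrt(7))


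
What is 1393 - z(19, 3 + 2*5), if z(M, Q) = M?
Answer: 1374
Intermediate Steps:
1393 - z(19, 3 + 2*5) = 1393 - 1*19 = 1393 - 19 = 1374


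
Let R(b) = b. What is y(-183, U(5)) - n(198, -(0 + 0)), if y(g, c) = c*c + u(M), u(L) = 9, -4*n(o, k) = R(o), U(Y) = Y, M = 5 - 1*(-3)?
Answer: 167/2 ≈ 83.500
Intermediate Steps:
M = 8 (M = 5 + 3 = 8)
n(o, k) = -o/4
y(g, c) = 9 + c² (y(g, c) = c*c + 9 = c² + 9 = 9 + c²)
y(-183, U(5)) - n(198, -(0 + 0)) = (9 + 5²) - (-1)*198/4 = (9 + 25) - 1*(-99/2) = 34 + 99/2 = 167/2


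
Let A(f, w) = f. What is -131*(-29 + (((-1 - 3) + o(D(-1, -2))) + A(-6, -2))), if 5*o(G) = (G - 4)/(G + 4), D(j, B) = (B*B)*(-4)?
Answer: 15196/3 ≈ 5065.3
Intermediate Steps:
D(j, B) = -4*B**2 (D(j, B) = B**2*(-4) = -4*B**2)
o(G) = (-4 + G)/(5*(4 + G)) (o(G) = ((G - 4)/(G + 4))/5 = ((-4 + G)/(4 + G))/5 = (-4 + G)/(5*(4 + G)))
-131*(-29 + (((-1 - 3) + o(D(-1, -2))) + A(-6, -2))) = -131*(-29 + (((-1 - 3) + (-4 - 4*(-2)**2)/(5*(4 - 4*(-2)**2))) - 6)) = -131*(-29 + ((-4 + (-4 - 4*4)/(5*(4 - 4*4))) - 6)) = -131*(-29 + ((-4 + (-4 - 16)/(5*(4 - 16))) - 6)) = -131*(-29 + ((-4 + (1/5)*(-20)/(-12)) - 6)) = -131*(-29 + ((-4 + (1/5)*(-1/12)*(-20)) - 6)) = -131*(-29 + ((-4 + 1/3) - 6)) = -131*(-29 + (-11/3 - 6)) = -131*(-29 - 29/3) = -131*(-116/3) = 15196/3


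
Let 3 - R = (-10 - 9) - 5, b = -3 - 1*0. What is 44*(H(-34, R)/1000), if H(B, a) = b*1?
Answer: -33/250 ≈ -0.13200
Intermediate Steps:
b = -3 (b = -3 + 0 = -3)
R = 27 (R = 3 - ((-10 - 9) - 5) = 3 - (-19 - 5) = 3 - 1*(-24) = 3 + 24 = 27)
H(B, a) = -3 (H(B, a) = -3*1 = -3)
44*(H(-34, R)/1000) = 44*(-3/1000) = -33/250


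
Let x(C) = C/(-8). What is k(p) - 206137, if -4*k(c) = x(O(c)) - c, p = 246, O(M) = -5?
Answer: -6594421/32 ≈ -2.0608e+5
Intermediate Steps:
x(C) = -C/8 (x(C) = C*(-1/8) = -C/8)
k(c) = -5/32 + c/4 (k(c) = -(-1/8*(-5) - c)/4 = -(5/8 - c)/4 = -5/32 + c/4)
k(p) - 206137 = (-5/32 + (1/4)*246) - 206137 = (-5/32 + 123/2) - 206137 = 1963/32 - 206137 = -6594421/32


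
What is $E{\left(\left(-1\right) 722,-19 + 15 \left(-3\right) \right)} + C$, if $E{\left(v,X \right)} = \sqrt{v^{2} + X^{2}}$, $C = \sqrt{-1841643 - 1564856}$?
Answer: $2 \sqrt{131345} + i \sqrt{3406499} \approx 724.83 + 1845.7 i$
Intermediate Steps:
$C = i \sqrt{3406499}$ ($C = \sqrt{-3406499} = i \sqrt{3406499} \approx 1845.7 i$)
$E{\left(v,X \right)} = \sqrt{X^{2} + v^{2}}$
$E{\left(\left(-1\right) 722,-19 + 15 \left(-3\right) \right)} + C = \sqrt{\left(-19 + 15 \left(-3\right)\right)^{2} + \left(\left(-1\right) 722\right)^{2}} + i \sqrt{3406499} = \sqrt{\left(-19 - 45\right)^{2} + \left(-722\right)^{2}} + i \sqrt{3406499} = \sqrt{\left(-64\right)^{2} + 521284} + i \sqrt{3406499} = \sqrt{4096 + 521284} + i \sqrt{3406499} = \sqrt{525380} + i \sqrt{3406499} = 2 \sqrt{131345} + i \sqrt{3406499}$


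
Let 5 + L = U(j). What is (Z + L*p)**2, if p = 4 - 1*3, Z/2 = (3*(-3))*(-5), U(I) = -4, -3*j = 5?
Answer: 6561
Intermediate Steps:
j = -5/3 (j = -1/3*5 = -5/3 ≈ -1.6667)
Z = 90 (Z = 2*((3*(-3))*(-5)) = 2*(-9*(-5)) = 2*45 = 90)
L = -9 (L = -5 - 4 = -9)
p = 1 (p = 4 - 3 = 1)
(Z + L*p)**2 = (90 - 9*1)**2 = (90 - 9)**2 = 81**2 = 6561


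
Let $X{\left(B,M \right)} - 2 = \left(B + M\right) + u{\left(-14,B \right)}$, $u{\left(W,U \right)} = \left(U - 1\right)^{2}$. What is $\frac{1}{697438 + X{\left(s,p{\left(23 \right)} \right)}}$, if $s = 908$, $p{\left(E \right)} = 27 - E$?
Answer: $\frac{1}{1521001} \approx 6.5746 \cdot 10^{-7}$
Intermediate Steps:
$u{\left(W,U \right)} = \left(-1 + U\right)^{2}$
$X{\left(B,M \right)} = 2 + B + M + \left(-1 + B\right)^{2}$ ($X{\left(B,M \right)} = 2 + \left(\left(B + M\right) + \left(-1 + B\right)^{2}\right) = 2 + \left(B + M + \left(-1 + B\right)^{2}\right) = 2 + B + M + \left(-1 + B\right)^{2}$)
$\frac{1}{697438 + X{\left(s,p{\left(23 \right)} \right)}} = \frac{1}{697438 + \left(3 + \left(27 - 23\right) + 908^{2} - 908\right)} = \frac{1}{697438 + \left(3 + \left(27 - 23\right) + 824464 - 908\right)} = \frac{1}{697438 + \left(3 + 4 + 824464 - 908\right)} = \frac{1}{697438 + 823563} = \frac{1}{1521001}$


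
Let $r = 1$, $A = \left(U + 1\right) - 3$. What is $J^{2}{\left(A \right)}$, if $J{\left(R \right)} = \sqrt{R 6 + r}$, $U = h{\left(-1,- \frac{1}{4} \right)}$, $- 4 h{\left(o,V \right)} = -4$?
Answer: $-5$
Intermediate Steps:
$h{\left(o,V \right)} = 1$ ($h{\left(o,V \right)} = \left(- \frac{1}{4}\right) \left(-4\right) = 1$)
$U = 1$
$A = -1$ ($A = \left(1 + 1\right) - 3 = 2 - 3 = -1$)
$J{\left(R \right)} = \sqrt{1 + 6 R}$ ($J{\left(R \right)} = \sqrt{R 6 + 1} = \sqrt{6 R + 1} = \sqrt{1 + 6 R}$)
$J^{2}{\left(A \right)} = \left(\sqrt{1 + 6 \left(-1\right)}\right)^{2} = \left(\sqrt{1 - 6}\right)^{2} = \left(\sqrt{-5}\right)^{2} = \left(i \sqrt{5}\right)^{2} = -5$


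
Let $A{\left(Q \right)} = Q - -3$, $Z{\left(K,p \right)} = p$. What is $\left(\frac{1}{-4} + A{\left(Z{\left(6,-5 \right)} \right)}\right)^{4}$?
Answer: $\frac{6561}{256} \approx 25.629$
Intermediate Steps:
$A{\left(Q \right)} = 3 + Q$ ($A{\left(Q \right)} = Q + 3 = 3 + Q$)
$\left(\frac{1}{-4} + A{\left(Z{\left(6,-5 \right)} \right)}\right)^{4} = \left(\frac{1}{-4} + \left(3 - 5\right)\right)^{4} = \left(- \frac{1}{4} - 2\right)^{4} = \left(- \frac{9}{4}\right)^{4} = \frac{6561}{256}$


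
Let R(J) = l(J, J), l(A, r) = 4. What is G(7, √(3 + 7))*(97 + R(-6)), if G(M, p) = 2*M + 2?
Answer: 1616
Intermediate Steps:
G(M, p) = 2 + 2*M
R(J) = 4
G(7, √(3 + 7))*(97 + R(-6)) = (2 + 2*7)*(97 + 4) = (2 + 14)*101 = 16*101 = 1616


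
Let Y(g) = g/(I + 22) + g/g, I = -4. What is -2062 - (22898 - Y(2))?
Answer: -224630/9 ≈ -24959.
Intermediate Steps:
Y(g) = 1 + g/18 (Y(g) = g/(-4 + 22) + g/g = g/18 + 1 = 1 + g/18)
-2062 - (22898 - Y(2)) = -2062 - (22898 - (1 + (1/18)*2)) = -2062 - (22898 - (1 + 1/9)) = -2062 - (22898 - 1*10/9) = -2062 - (22898 - 10/9) = -2062 - 1*206072/9 = -2062 - 206072/9 = -224630/9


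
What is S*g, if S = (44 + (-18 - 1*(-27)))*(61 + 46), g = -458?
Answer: -2597318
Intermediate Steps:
S = 5671 (S = (44 + (-18 + 27))*107 = (44 + 9)*107 = 53*107 = 5671)
S*g = 5671*(-458) = -2597318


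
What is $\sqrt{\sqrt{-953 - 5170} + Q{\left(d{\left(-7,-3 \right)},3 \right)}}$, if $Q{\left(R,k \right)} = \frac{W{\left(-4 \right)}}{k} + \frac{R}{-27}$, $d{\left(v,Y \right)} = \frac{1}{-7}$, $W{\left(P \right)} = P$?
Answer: $\frac{\sqrt{-5271 + 3969 i \sqrt{6123}}}{63} \approx 6.2021 + 6.3083 i$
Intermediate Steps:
$d{\left(v,Y \right)} = - \frac{1}{7}$
$Q{\left(R,k \right)} = - \frac{4}{k} - \frac{R}{27}$ ($Q{\left(R,k \right)} = - \frac{4}{k} + \frac{R}{-27} = - \frac{4}{k} + R \left(- \frac{1}{27}\right) = - \frac{4}{k} - \frac{R}{27}$)
$\sqrt{\sqrt{-953 - 5170} + Q{\left(d{\left(-7,-3 \right)},3 \right)}} = \sqrt{\sqrt{-953 - 5170} - \left(- \frac{1}{189} + \frac{4}{3}\right)} = \sqrt{\sqrt{-953 - 5170} + \left(\left(-4\right) \frac{1}{3} + \frac{1}{189}\right)} = \sqrt{\sqrt{-6123} + \left(- \frac{4}{3} + \frac{1}{189}\right)} = \sqrt{i \sqrt{6123} - \frac{251}{189}} = \sqrt{- \frac{251}{189} + i \sqrt{6123}}$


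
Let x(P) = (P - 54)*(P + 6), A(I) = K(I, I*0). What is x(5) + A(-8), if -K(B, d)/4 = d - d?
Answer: -539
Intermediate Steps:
K(B, d) = 0 (K(B, d) = -4*(d - d) = -4*0 = 0)
A(I) = 0
x(P) = (-54 + P)*(6 + P)
x(5) + A(-8) = (-324 + 5**2 - 48*5) + 0 = (-324 + 25 - 240) + 0 = -539 + 0 = -539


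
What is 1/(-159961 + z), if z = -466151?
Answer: -1/626112 ≈ -1.5972e-6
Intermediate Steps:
1/(-159961 + z) = 1/(-159961 - 466151) = 1/(-626112) = -1/626112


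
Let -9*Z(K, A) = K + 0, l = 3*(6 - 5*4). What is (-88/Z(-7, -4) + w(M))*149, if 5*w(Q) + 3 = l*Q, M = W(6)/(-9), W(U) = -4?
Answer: -367583/21 ≈ -17504.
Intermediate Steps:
l = -42 (l = 3*(6 - 20) = 3*(-14) = -42)
M = 4/9 (M = -4/(-9) = -4*(-1/9) = 4/9 ≈ 0.44444)
Z(K, A) = -K/9 (Z(K, A) = -(K + 0)/9 = -K/9)
w(Q) = -3/5 - 42*Q/5 (w(Q) = -3/5 + (-42*Q)/5 = -3/5 - 42*Q/5)
(-88/Z(-7, -4) + w(M))*149 = (-88/((-1/9*(-7))) + (-3/5 - 42/5*4/9))*149 = (-88/7/9 + (-3/5 - 56/15))*149 = (-88*9/7 - 13/3)*149 = (-792/7 - 13/3)*149 = -2467/21*149 = -367583/21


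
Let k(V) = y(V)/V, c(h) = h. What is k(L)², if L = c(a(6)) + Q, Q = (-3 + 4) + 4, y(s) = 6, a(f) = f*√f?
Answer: 8676/36481 - 2160*√6/36481 ≈ 0.092791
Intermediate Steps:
a(f) = f^(3/2)
Q = 5 (Q = 1 + 4 = 5)
L = 5 + 6*√6 (L = 6^(3/2) + 5 = 6*√6 + 5 = 5 + 6*√6 ≈ 19.697)
k(V) = 6/V
k(L)² = (6/(5 + 6*√6))² = 36/(5 + 6*√6)²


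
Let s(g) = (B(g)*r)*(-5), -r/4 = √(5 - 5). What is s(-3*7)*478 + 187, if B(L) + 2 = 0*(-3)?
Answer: 187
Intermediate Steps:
r = 0 (r = -4*√(5 - 5) = -4*√0 = -4*0 = 0)
B(L) = -2 (B(L) = -2 + 0*(-3) = -2 + 0 = -2)
s(g) = 0 (s(g) = -2*0*(-5) = 0*(-5) = 0)
s(-3*7)*478 + 187 = 0*478 + 187 = 0 + 187 = 187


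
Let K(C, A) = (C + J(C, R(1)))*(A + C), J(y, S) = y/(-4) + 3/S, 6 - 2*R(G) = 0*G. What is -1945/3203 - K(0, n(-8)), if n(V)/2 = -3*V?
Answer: -155689/3203 ≈ -48.607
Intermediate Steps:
R(G) = 3 (R(G) = 3 - 0*G = 3 - ½*0 = 3 + 0 = 3)
J(y, S) = 3/S - y/4 (J(y, S) = y*(-¼) + 3/S = -y/4 + 3/S = 3/S - y/4)
n(V) = -6*V (n(V) = 2*(-3*V) = -6*V)
K(C, A) = (1 + 3*C/4)*(A + C) (K(C, A) = (C + (3/3 - C/4))*(A + C) = (C + (3*(⅓) - C/4))*(A + C) = (C + (1 - C/4))*(A + C) = (1 + 3*C/4)*(A + C))
-1945/3203 - K(0, n(-8)) = -1945/3203 - (-6*(-8) + 0 + (¾)*0² + (¾)*(-6*(-8))*0) = -1945*1/3203 - (48 + 0 + (¾)*0 + (¾)*48*0) = -1945/3203 - (48 + 0 + 0 + 0) = -1945/3203 - 1*48 = -1945/3203 - 48 = -155689/3203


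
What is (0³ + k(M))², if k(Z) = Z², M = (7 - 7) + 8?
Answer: 4096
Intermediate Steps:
M = 8 (M = 0 + 8 = 8)
(0³ + k(M))² = (0³ + 8²)² = (0 + 64)² = 64² = 4096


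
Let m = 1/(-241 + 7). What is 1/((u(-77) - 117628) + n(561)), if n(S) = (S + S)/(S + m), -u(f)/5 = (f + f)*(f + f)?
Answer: -131273/31007470236 ≈ -4.2336e-6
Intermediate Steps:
m = -1/234 (m = 1/(-234) = -1/234 ≈ -0.0042735)
u(f) = -20*f² (u(f) = -5*(f + f)*(f + f) = -5*2*f*2*f = -20*f²)
n(S) = 2*S/(-1/234 + S) (n(S) = (S + S)/(S - 1/234) = (2*S)/(-1/234 + S) = 2*S/(-1/234 + S))
1/((u(-77) - 117628) + n(561)) = 1/((-20*(-77)² - 117628) + 468*561/(-1 + 234*561)) = 1/((-20*5929 - 117628) + 468*561/(-1 + 131274)) = 1/((-118580 - 117628) + 468*561/131273) = 1/(-236208 + 468*561*(1/131273)) = 1/(-236208 + 262548/131273) = 1/(-31007470236/131273) = -131273/31007470236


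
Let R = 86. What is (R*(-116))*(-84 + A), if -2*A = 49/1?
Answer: 1082396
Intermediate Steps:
A = -49/2 (A = -49/(2*1) = -49/2 ≈ -24.500)
(R*(-116))*(-84 + A) = (86*(-116))*(-84 - 49/2) = -9976*(-217/2) = 1082396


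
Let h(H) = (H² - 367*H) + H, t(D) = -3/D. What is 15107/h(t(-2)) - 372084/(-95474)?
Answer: -2477777582/104400819 ≈ -23.733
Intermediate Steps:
h(H) = H² - 366*H
15107/h(t(-2)) - 372084/(-95474) = 15107/(((-3/(-2))*(-366 - 3/(-2)))) - 372084/(-95474) = 15107/(((-3*(-½))*(-366 - 3*(-½)))) - 372084*(-1/95474) = 15107/((3*(-366 + 3/2)/2)) + 186042/47737 = 15107/(((3/2)*(-729/2))) + 186042/47737 = 15107/(-2187/4) + 186042/47737 = 15107*(-4/2187) + 186042/47737 = -60428/2187 + 186042/47737 = -2477777582/104400819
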